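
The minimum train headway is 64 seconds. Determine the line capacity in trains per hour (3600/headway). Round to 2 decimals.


Capacity = 3600 / headway
Capacity = 3600 / 64
Capacity = 56.25 trains/hour

56.25


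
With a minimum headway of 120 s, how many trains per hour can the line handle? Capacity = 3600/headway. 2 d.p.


Capacity = 3600 / headway
Capacity = 3600 / 120
Capacity = 30.00 trains/hour

30.00


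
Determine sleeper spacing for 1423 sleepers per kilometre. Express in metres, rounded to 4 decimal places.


Spacing = 1000 m / number of sleepers
Spacing = 1000 / 1423
Spacing = 0.7027 m

0.7027


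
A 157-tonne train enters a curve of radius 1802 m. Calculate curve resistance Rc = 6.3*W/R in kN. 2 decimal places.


Rc = 6.3 * W / R
Rc = 6.3 * 157 / 1802
Rc = 989.1 / 1802
Rc = 0.55 kN

0.55


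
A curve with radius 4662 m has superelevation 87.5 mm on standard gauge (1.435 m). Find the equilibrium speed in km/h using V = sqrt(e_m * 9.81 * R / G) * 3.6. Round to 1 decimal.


Convert cant: e = 87.5 mm = 0.0875 m
V_ms = sqrt(0.0875 * 9.81 * 4662 / 1.435)
V_ms = sqrt(2788.671951) = 52.8079 m/s
V = 52.8079 * 3.6 = 190.1 km/h

190.1


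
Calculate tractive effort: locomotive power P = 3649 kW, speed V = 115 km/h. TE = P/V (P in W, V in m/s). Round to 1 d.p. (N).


Convert: P = 3649 kW = 3649000 W
V = 115 / 3.6 = 31.9444 m/s
TE = 3649000 / 31.9444
TE = 114229.6 N

114229.6


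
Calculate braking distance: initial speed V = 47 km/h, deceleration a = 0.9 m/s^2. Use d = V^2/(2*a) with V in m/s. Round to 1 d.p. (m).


Convert speed: V = 47 / 3.6 = 13.0556 m/s
V^2 = 170.4475
d = 170.4475 / (2 * 0.9)
d = 170.4475 / 1.8
d = 94.7 m

94.7


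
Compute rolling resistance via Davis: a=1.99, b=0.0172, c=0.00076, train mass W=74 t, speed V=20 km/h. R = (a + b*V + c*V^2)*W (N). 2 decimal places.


b*V = 0.0172 * 20 = 0.344
c*V^2 = 0.00076 * 400 = 0.304
R_per_t = 1.99 + 0.344 + 0.304 = 2.638 N/t
R_total = 2.638 * 74 = 195.21 N

195.21


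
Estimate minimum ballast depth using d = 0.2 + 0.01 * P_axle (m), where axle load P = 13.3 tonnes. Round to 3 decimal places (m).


d = 0.2 + 0.01 * 13.3
d = 0.2 + 0.133
d = 0.333 m

0.333


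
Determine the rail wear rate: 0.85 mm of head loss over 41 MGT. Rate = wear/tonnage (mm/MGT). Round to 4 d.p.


Wear rate = total wear / cumulative tonnage
Rate = 0.85 / 41
Rate = 0.0207 mm/MGT

0.0207


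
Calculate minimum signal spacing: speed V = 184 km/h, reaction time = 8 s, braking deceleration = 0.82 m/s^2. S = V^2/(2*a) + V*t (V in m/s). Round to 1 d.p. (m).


V = 184 / 3.6 = 51.1111 m/s
Braking distance = 51.1111^2 / (2*0.82) = 1592.8937 m
Sighting distance = 51.1111 * 8 = 408.8889 m
S = 1592.8937 + 408.8889 = 2001.8 m

2001.8


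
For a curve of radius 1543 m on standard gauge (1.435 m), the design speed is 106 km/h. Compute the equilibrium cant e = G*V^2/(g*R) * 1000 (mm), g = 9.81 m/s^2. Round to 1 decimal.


Convert speed: V = 106 / 3.6 = 29.4444 m/s
Apply formula: e = 1.435 * 29.4444^2 / (9.81 * 1543)
e = 1.435 * 866.9753 / 15136.83
e = 0.082191 m = 82.2 mm

82.2


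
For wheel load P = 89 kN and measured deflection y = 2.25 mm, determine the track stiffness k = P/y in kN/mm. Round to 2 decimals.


Track stiffness k = P / y
k = 89 / 2.25
k = 39.56 kN/mm

39.56


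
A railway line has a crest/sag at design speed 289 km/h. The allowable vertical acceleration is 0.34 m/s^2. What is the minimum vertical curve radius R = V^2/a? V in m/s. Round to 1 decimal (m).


Convert speed: V = 289 / 3.6 = 80.2778 m/s
V^2 = 6444.5216 m^2/s^2
R_v = 6444.5216 / 0.34
R_v = 18954.5 m

18954.5


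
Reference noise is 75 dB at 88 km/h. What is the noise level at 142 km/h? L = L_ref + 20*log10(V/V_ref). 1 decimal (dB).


V/V_ref = 142 / 88 = 1.613636
log10(1.613636) = 0.207806
20 * 0.207806 = 4.1561
L = 75 + 4.1561 = 79.2 dB

79.2


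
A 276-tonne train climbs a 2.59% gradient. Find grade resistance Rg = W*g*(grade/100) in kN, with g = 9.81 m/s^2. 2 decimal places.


Rg = W * 9.81 * grade / 100
Rg = 276 * 9.81 * 2.59 / 100
Rg = 2707.56 * 0.0259
Rg = 70.13 kN

70.13


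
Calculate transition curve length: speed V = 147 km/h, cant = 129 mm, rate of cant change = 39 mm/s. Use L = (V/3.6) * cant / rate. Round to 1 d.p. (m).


Convert speed: V = 147 / 3.6 = 40.8333 m/s
L = 40.8333 * 129 / 39
L = 5267.5 / 39
L = 135.1 m

135.1


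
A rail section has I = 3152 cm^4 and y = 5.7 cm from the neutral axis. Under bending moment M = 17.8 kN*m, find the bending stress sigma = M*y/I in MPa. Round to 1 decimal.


Convert units:
M = 17.8 kN*m = 17800000 N*mm
y = 5.7 cm = 57 mm
I = 3152 cm^4 = 31520000 mm^4
sigma = 17800000 * 57 / 31520000
sigma = 32.2 MPa

32.2


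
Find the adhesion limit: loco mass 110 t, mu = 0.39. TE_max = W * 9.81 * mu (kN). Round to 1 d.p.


TE_max = W * g * mu
TE_max = 110 * 9.81 * 0.39
TE_max = 1079.1 * 0.39
TE_max = 420.8 kN

420.8


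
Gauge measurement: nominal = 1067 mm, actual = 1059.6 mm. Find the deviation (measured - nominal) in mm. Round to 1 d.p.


Deviation = measured - nominal
Deviation = 1059.6 - 1067
Deviation = -7.4 mm

-7.4


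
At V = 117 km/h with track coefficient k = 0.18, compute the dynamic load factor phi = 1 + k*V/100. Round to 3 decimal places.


phi = 1 + k * V / 100
phi = 1 + 0.18 * 117 / 100
phi = 1 + 0.2106
phi = 1.211

1.211


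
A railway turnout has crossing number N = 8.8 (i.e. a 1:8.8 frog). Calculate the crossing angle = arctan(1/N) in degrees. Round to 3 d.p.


1/N = 1/8.8 = 0.113636
angle = arctan(0.113636) = 0.113151 rad
angle = 0.113151 * 180/pi = 6.483 degrees

6.483


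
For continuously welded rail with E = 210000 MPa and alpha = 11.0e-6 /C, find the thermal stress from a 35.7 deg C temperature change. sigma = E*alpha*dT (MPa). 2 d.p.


sigma = E * alpha * dT
sigma = 210000 * 11.0e-6 * 35.7
sigma = 2.31 * 35.7
sigma = 82.47 MPa

82.47


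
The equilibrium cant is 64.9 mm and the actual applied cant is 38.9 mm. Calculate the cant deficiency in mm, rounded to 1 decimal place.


Cant deficiency = equilibrium cant - actual cant
CD = 64.9 - 38.9
CD = 26.0 mm

26.0


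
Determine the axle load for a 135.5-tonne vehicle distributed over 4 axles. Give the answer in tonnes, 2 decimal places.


Load per axle = total weight / number of axles
Load = 135.5 / 4
Load = 33.88 tonnes

33.88


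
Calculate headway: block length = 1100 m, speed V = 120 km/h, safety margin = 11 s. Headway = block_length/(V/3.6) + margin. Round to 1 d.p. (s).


V = 120 / 3.6 = 33.3333 m/s
Block traversal time = 1100 / 33.3333 = 33.0 s
Headway = 33.0 + 11
Headway = 44.0 s

44.0


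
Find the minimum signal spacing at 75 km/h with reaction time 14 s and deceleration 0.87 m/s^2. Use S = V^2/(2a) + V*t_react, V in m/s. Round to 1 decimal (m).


V = 75 / 3.6 = 20.8333 m/s
Braking distance = 20.8333^2 / (2*0.87) = 249.4413 m
Sighting distance = 20.8333 * 14 = 291.6667 m
S = 249.4413 + 291.6667 = 541.1 m

541.1


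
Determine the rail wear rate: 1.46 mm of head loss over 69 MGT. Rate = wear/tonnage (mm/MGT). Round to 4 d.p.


Wear rate = total wear / cumulative tonnage
Rate = 1.46 / 69
Rate = 0.0212 mm/MGT

0.0212


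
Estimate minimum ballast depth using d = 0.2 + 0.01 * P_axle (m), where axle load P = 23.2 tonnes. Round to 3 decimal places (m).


d = 0.2 + 0.01 * 23.2
d = 0.2 + 0.232
d = 0.432 m

0.432


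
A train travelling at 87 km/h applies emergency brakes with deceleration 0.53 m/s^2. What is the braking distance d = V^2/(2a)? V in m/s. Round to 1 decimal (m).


Convert speed: V = 87 / 3.6 = 24.1667 m/s
V^2 = 584.0278
d = 584.0278 / (2 * 0.53)
d = 584.0278 / 1.06
d = 551.0 m

551.0


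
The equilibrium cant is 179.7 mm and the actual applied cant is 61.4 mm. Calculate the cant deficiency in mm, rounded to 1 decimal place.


Cant deficiency = equilibrium cant - actual cant
CD = 179.7 - 61.4
CD = 118.3 mm

118.3


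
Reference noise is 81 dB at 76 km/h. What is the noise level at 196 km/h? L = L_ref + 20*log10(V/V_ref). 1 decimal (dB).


V/V_ref = 196 / 76 = 2.578947
log10(2.578947) = 0.411442
20 * 0.411442 = 8.2288
L = 81 + 8.2288 = 89.2 dB

89.2


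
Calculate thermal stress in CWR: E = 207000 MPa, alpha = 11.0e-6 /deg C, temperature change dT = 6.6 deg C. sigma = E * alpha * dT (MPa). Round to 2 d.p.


sigma = E * alpha * dT
sigma = 207000 * 11.0e-6 * 6.6
sigma = 2.277 * 6.6
sigma = 15.03 MPa

15.03


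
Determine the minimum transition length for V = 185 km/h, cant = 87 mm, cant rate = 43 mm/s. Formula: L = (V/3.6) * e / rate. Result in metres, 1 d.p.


Convert speed: V = 185 / 3.6 = 51.3889 m/s
L = 51.3889 * 87 / 43
L = 4470.8333 / 43
L = 104.0 m

104.0


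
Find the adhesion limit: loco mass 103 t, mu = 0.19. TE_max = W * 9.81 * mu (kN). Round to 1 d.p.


TE_max = W * g * mu
TE_max = 103 * 9.81 * 0.19
TE_max = 1010.43 * 0.19
TE_max = 192.0 kN

192.0


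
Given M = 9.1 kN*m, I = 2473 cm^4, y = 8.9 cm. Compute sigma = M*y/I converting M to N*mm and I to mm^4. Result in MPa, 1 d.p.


Convert units:
M = 9.1 kN*m = 9100000 N*mm
y = 8.9 cm = 89 mm
I = 2473 cm^4 = 24730000 mm^4
sigma = 9100000 * 89 / 24730000
sigma = 32.7 MPa

32.7


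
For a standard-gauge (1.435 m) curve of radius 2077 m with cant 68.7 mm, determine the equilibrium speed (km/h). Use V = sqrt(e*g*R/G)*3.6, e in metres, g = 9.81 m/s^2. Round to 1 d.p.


Convert cant: e = 68.7 mm = 0.0687 m
V_ms = sqrt(0.0687 * 9.81 * 2077 / 1.435)
V_ms = sqrt(975.461964) = 31.2324 m/s
V = 31.2324 * 3.6 = 112.4 km/h

112.4


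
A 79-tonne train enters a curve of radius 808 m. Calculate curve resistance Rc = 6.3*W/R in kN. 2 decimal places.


Rc = 6.3 * W / R
Rc = 6.3 * 79 / 808
Rc = 497.7 / 808
Rc = 0.62 kN

0.62


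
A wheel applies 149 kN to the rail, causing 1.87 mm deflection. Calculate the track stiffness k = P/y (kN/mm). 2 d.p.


Track stiffness k = P / y
k = 149 / 1.87
k = 79.68 kN/mm

79.68


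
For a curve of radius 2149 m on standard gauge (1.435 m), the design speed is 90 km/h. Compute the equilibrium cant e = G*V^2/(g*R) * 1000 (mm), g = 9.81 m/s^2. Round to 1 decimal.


Convert speed: V = 90 / 3.6 = 25.0 m/s
Apply formula: e = 1.435 * 25.0^2 / (9.81 * 2149)
e = 1.435 * 625.0 / 21081.69
e = 0.042543 m = 42.5 mm

42.5


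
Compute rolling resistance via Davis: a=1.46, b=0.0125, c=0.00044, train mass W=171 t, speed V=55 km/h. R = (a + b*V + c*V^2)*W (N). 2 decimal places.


b*V = 0.0125 * 55 = 0.6875
c*V^2 = 0.00044 * 3025 = 1.331
R_per_t = 1.46 + 0.6875 + 1.331 = 3.4785 N/t
R_total = 3.4785 * 171 = 594.82 N

594.82


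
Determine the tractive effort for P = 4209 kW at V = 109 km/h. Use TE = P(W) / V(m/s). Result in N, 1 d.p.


Convert: P = 4209 kW = 4209000 W
V = 109 / 3.6 = 30.2778 m/s
TE = 4209000 / 30.2778
TE = 139012.8 N

139012.8


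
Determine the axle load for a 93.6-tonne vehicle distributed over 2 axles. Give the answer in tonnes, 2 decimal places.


Load per axle = total weight / number of axles
Load = 93.6 / 2
Load = 46.80 tonnes

46.80


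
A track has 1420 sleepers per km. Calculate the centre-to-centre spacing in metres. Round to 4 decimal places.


Spacing = 1000 m / number of sleepers
Spacing = 1000 / 1420
Spacing = 0.7042 m

0.7042


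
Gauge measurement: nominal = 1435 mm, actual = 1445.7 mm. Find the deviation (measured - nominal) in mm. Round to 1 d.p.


Deviation = measured - nominal
Deviation = 1445.7 - 1435
Deviation = 10.7 mm

10.7


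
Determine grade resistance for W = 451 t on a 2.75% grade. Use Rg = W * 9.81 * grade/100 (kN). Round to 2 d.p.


Rg = W * 9.81 * grade / 100
Rg = 451 * 9.81 * 2.75 / 100
Rg = 4424.31 * 0.0275
Rg = 121.67 kN

121.67


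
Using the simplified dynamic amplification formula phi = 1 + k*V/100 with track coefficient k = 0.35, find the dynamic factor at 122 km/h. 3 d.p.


phi = 1 + k * V / 100
phi = 1 + 0.35 * 122 / 100
phi = 1 + 0.427
phi = 1.427

1.427


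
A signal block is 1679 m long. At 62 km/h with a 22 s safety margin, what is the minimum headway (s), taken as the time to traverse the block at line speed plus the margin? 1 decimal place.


V = 62 / 3.6 = 17.2222 m/s
Block traversal time = 1679 / 17.2222 = 97.4903 s
Headway = 97.4903 + 22
Headway = 119.5 s

119.5


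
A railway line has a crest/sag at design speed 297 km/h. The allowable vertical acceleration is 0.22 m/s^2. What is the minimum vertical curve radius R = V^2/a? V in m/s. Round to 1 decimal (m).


Convert speed: V = 297 / 3.6 = 82.5 m/s
V^2 = 6806.25 m^2/s^2
R_v = 6806.25 / 0.22
R_v = 30937.5 m

30937.5


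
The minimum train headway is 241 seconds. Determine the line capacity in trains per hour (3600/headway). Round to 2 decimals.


Capacity = 3600 / headway
Capacity = 3600 / 241
Capacity = 14.94 trains/hour

14.94


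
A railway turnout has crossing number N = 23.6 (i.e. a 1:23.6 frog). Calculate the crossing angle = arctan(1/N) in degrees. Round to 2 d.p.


1/N = 1/23.6 = 0.042373
angle = arctan(0.042373) = 0.042348 rad
angle = 0.042348 * 180/pi = 2.43 degrees

2.43


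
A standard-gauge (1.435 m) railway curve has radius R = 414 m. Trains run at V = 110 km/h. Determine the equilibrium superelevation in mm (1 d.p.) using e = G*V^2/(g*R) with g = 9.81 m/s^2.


Convert speed: V = 110 / 3.6 = 30.5556 m/s
Apply formula: e = 1.435 * 30.5556^2 / (9.81 * 414)
e = 1.435 * 933.642 / 4061.34
e = 0.329885 m = 329.9 mm

329.9


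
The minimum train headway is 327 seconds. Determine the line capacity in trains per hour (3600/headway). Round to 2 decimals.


Capacity = 3600 / headway
Capacity = 3600 / 327
Capacity = 11.01 trains/hour

11.01


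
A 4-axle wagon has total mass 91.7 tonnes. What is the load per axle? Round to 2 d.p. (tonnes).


Load per axle = total weight / number of axles
Load = 91.7 / 4
Load = 22.93 tonnes

22.93


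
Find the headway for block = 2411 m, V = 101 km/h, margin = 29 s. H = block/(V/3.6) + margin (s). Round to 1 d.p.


V = 101 / 3.6 = 28.0556 m/s
Block traversal time = 2411 / 28.0556 = 85.9366 s
Headway = 85.9366 + 29
Headway = 114.9 s

114.9


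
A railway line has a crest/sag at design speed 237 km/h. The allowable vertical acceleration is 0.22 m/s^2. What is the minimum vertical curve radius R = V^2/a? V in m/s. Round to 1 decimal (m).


Convert speed: V = 237 / 3.6 = 65.8333 m/s
V^2 = 4334.0278 m^2/s^2
R_v = 4334.0278 / 0.22
R_v = 19700.1 m

19700.1


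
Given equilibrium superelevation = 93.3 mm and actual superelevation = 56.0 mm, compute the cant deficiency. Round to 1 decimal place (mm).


Cant deficiency = equilibrium cant - actual cant
CD = 93.3 - 56.0
CD = 37.3 mm

37.3


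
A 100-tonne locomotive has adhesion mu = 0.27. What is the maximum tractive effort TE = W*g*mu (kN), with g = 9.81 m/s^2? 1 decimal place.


TE_max = W * g * mu
TE_max = 100 * 9.81 * 0.27
TE_max = 981.0 * 0.27
TE_max = 264.9 kN

264.9


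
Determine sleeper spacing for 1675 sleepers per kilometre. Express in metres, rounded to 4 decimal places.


Spacing = 1000 m / number of sleepers
Spacing = 1000 / 1675
Spacing = 0.5970 m

0.5970


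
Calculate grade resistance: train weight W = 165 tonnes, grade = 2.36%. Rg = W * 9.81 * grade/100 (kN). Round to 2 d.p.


Rg = W * 9.81 * grade / 100
Rg = 165 * 9.81 * 2.36 / 100
Rg = 1618.65 * 0.0236
Rg = 38.20 kN

38.20


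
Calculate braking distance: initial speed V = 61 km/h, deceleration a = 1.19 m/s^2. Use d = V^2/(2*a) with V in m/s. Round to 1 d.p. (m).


Convert speed: V = 61 / 3.6 = 16.9444 m/s
V^2 = 287.1142
d = 287.1142 / (2 * 1.19)
d = 287.1142 / 2.38
d = 120.6 m

120.6


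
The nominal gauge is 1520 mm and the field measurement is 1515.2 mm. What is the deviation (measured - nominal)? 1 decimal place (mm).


Deviation = measured - nominal
Deviation = 1515.2 - 1520
Deviation = -4.8 mm

-4.8


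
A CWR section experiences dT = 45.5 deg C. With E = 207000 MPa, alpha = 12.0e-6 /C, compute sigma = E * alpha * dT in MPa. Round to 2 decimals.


sigma = E * alpha * dT
sigma = 207000 * 12.0e-6 * 45.5
sigma = 2.484 * 45.5
sigma = 113.02 MPa

113.02


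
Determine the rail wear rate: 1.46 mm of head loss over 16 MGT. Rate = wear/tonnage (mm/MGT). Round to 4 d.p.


Wear rate = total wear / cumulative tonnage
Rate = 1.46 / 16
Rate = 0.0913 mm/MGT

0.0913


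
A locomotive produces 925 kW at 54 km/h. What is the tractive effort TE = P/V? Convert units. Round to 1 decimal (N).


Convert: P = 925 kW = 925000 W
V = 54 / 3.6 = 15.0 m/s
TE = 925000 / 15.0
TE = 61666.7 N

61666.7


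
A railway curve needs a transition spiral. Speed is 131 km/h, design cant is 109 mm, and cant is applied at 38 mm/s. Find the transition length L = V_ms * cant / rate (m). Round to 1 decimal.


Convert speed: V = 131 / 3.6 = 36.3889 m/s
L = 36.3889 * 109 / 38
L = 3966.3889 / 38
L = 104.4 m

104.4


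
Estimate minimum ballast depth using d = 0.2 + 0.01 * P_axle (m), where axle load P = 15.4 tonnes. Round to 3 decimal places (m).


d = 0.2 + 0.01 * 15.4
d = 0.2 + 0.154
d = 0.354 m

0.354


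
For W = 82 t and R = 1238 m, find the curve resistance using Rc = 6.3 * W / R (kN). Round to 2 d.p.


Rc = 6.3 * W / R
Rc = 6.3 * 82 / 1238
Rc = 516.6 / 1238
Rc = 0.42 kN

0.42


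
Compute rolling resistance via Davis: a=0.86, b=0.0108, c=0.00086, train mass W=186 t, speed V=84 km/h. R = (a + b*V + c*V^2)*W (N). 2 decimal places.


b*V = 0.0108 * 84 = 0.9072
c*V^2 = 0.00086 * 7056 = 6.06816
R_per_t = 0.86 + 0.9072 + 6.06816 = 7.83536 N/t
R_total = 7.83536 * 186 = 1457.38 N

1457.38


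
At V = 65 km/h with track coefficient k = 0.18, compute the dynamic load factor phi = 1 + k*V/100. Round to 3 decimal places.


phi = 1 + k * V / 100
phi = 1 + 0.18 * 65 / 100
phi = 1 + 0.117
phi = 1.117

1.117


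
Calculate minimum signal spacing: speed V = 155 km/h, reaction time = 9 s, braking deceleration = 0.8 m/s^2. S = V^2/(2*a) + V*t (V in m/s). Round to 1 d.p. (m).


V = 155 / 3.6 = 43.0556 m/s
Braking distance = 43.0556^2 / (2*0.8) = 1158.613 m
Sighting distance = 43.0556 * 9 = 387.5 m
S = 1158.613 + 387.5 = 1546.1 m

1546.1


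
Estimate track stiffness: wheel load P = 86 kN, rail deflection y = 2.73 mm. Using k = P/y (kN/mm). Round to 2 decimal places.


Track stiffness k = P / y
k = 86 / 2.73
k = 31.50 kN/mm

31.50


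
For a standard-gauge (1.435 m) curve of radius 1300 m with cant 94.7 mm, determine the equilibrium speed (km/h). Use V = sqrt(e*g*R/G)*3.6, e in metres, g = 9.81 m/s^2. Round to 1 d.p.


Convert cant: e = 94.7 mm = 0.0947 m
V_ms = sqrt(0.0947 * 9.81 * 1300 / 1.435)
V_ms = sqrt(841.609129) = 29.0105 m/s
V = 29.0105 * 3.6 = 104.4 km/h

104.4


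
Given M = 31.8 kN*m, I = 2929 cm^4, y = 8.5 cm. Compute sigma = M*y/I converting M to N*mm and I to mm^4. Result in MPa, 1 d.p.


Convert units:
M = 31.8 kN*m = 31800000 N*mm
y = 8.5 cm = 85 mm
I = 2929 cm^4 = 29290000 mm^4
sigma = 31800000 * 85 / 29290000
sigma = 92.3 MPa

92.3


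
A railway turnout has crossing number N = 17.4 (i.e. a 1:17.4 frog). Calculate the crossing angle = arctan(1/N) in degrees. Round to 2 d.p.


1/N = 1/17.4 = 0.057471
angle = arctan(0.057471) = 0.057408 rad
angle = 0.057408 * 180/pi = 3.29 degrees

3.29


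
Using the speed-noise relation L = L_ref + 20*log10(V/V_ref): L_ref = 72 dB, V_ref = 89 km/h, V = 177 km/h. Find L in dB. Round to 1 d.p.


V/V_ref = 177 / 89 = 1.988764
log10(1.988764) = 0.298583
20 * 0.298583 = 5.9717
L = 72 + 5.9717 = 78.0 dB

78.0


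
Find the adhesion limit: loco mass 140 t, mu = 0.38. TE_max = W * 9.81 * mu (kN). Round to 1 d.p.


TE_max = W * g * mu
TE_max = 140 * 9.81 * 0.38
TE_max = 1373.4 * 0.38
TE_max = 521.9 kN

521.9


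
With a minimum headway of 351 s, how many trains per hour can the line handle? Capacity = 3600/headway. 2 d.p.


Capacity = 3600 / headway
Capacity = 3600 / 351
Capacity = 10.26 trains/hour

10.26


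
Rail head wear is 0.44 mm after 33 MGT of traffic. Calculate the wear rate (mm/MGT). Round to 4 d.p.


Wear rate = total wear / cumulative tonnage
Rate = 0.44 / 33
Rate = 0.0133 mm/MGT

0.0133


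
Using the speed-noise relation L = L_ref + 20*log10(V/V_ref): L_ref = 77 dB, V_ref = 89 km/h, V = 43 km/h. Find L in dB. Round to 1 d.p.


V/V_ref = 43 / 89 = 0.483146
log10(0.483146) = -0.315922
20 * -0.315922 = -6.3184
L = 77 + -6.3184 = 70.7 dB

70.7


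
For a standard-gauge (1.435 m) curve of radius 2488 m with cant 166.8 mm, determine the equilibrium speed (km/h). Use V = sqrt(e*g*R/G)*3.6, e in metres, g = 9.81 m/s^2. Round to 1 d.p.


Convert cant: e = 166.8 mm = 0.1668 m
V_ms = sqrt(0.1668 * 9.81 * 2488 / 1.435)
V_ms = sqrt(2837.02739) = 53.2638 m/s
V = 53.2638 * 3.6 = 191.7 km/h

191.7


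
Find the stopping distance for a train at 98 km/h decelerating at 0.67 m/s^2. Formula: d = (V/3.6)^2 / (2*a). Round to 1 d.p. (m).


Convert speed: V = 98 / 3.6 = 27.2222 m/s
V^2 = 741.0494
d = 741.0494 / (2 * 0.67)
d = 741.0494 / 1.34
d = 553.0 m

553.0


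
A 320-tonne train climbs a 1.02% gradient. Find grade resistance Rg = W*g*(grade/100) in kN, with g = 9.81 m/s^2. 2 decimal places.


Rg = W * 9.81 * grade / 100
Rg = 320 * 9.81 * 1.02 / 100
Rg = 3139.2 * 0.0102
Rg = 32.02 kN

32.02


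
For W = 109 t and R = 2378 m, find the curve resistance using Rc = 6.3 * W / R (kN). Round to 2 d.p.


Rc = 6.3 * W / R
Rc = 6.3 * 109 / 2378
Rc = 686.7 / 2378
Rc = 0.29 kN

0.29


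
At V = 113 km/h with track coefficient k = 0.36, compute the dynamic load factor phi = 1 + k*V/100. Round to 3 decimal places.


phi = 1 + k * V / 100
phi = 1 + 0.36 * 113 / 100
phi = 1 + 0.4068
phi = 1.407

1.407


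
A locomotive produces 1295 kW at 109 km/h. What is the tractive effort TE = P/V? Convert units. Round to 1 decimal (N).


Convert: P = 1295 kW = 1295000 W
V = 109 / 3.6 = 30.2778 m/s
TE = 1295000 / 30.2778
TE = 42770.6 N

42770.6


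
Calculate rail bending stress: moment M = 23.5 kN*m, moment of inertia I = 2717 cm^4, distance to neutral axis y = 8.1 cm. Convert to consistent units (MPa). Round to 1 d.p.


Convert units:
M = 23.5 kN*m = 23500000 N*mm
y = 8.1 cm = 81 mm
I = 2717 cm^4 = 27170000 mm^4
sigma = 23500000 * 81 / 27170000
sigma = 70.1 MPa

70.1


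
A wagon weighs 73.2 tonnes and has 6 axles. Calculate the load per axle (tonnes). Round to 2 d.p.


Load per axle = total weight / number of axles
Load = 73.2 / 6
Load = 12.20 tonnes

12.20


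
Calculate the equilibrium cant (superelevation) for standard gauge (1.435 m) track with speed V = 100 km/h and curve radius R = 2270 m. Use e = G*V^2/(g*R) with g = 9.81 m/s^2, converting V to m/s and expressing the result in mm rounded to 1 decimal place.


Convert speed: V = 100 / 3.6 = 27.7778 m/s
Apply formula: e = 1.435 * 27.7778^2 / (9.81 * 2270)
e = 1.435 * 771.6049 / 22268.7
e = 0.049722 m = 49.7 mm

49.7


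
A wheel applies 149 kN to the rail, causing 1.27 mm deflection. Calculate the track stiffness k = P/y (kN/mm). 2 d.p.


Track stiffness k = P / y
k = 149 / 1.27
k = 117.32 kN/mm

117.32


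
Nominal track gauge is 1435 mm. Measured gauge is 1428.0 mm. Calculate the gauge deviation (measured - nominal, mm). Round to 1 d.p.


Deviation = measured - nominal
Deviation = 1428.0 - 1435
Deviation = -7.0 mm

-7.0


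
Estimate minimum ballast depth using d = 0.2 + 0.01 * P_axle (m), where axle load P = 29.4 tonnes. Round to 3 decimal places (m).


d = 0.2 + 0.01 * 29.4
d = 0.2 + 0.294
d = 0.494 m

0.494


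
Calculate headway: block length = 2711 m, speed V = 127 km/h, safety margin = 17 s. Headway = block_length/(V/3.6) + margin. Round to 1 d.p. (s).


V = 127 / 3.6 = 35.2778 m/s
Block traversal time = 2711 / 35.2778 = 76.8472 s
Headway = 76.8472 + 17
Headway = 93.8 s

93.8


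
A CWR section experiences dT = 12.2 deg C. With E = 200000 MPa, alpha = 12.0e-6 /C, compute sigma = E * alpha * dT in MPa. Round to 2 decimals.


sigma = E * alpha * dT
sigma = 200000 * 12.0e-6 * 12.2
sigma = 2.4 * 12.2
sigma = 29.28 MPa

29.28


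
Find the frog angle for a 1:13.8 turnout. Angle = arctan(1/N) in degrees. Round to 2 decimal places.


1/N = 1/13.8 = 0.072464
angle = arctan(0.072464) = 0.072337 rad
angle = 0.072337 * 180/pi = 4.14 degrees

4.14


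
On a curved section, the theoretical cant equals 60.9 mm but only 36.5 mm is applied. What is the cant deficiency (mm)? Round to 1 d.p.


Cant deficiency = equilibrium cant - actual cant
CD = 60.9 - 36.5
CD = 24.4 mm

24.4


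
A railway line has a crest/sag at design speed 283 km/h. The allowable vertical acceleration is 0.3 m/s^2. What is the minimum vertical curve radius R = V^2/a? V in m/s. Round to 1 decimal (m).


Convert speed: V = 283 / 3.6 = 78.6111 m/s
V^2 = 6179.7068 m^2/s^2
R_v = 6179.7068 / 0.3
R_v = 20599.0 m

20599.0


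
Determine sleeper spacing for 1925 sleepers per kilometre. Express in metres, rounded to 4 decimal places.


Spacing = 1000 m / number of sleepers
Spacing = 1000 / 1925
Spacing = 0.5195 m

0.5195


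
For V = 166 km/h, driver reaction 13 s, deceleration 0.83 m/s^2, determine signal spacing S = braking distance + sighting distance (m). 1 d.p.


V = 166 / 3.6 = 46.1111 m/s
Braking distance = 46.1111^2 / (2*0.83) = 1280.8642 m
Sighting distance = 46.1111 * 13 = 599.4444 m
S = 1280.8642 + 599.4444 = 1880.3 m

1880.3


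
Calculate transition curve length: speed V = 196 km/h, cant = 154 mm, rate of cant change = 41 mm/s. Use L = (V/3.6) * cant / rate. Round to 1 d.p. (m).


Convert speed: V = 196 / 3.6 = 54.4444 m/s
L = 54.4444 * 154 / 41
L = 8384.4444 / 41
L = 204.5 m

204.5


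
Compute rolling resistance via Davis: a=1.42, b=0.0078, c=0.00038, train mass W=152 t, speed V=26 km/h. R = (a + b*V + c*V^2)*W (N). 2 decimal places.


b*V = 0.0078 * 26 = 0.2028
c*V^2 = 0.00038 * 676 = 0.25688
R_per_t = 1.42 + 0.2028 + 0.25688 = 1.87968 N/t
R_total = 1.87968 * 152 = 285.71 N

285.71


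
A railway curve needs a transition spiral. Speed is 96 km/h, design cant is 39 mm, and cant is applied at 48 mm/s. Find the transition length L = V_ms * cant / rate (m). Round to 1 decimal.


Convert speed: V = 96 / 3.6 = 26.6667 m/s
L = 26.6667 * 39 / 48
L = 1040.0 / 48
L = 21.7 m

21.7


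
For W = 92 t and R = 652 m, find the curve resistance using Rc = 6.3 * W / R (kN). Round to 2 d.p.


Rc = 6.3 * W / R
Rc = 6.3 * 92 / 652
Rc = 579.6 / 652
Rc = 0.89 kN

0.89


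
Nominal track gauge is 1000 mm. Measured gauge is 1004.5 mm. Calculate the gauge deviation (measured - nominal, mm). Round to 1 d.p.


Deviation = measured - nominal
Deviation = 1004.5 - 1000
Deviation = 4.5 mm

4.5


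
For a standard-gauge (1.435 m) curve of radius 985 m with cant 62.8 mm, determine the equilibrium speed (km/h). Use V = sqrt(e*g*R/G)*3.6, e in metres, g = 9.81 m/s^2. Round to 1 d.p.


Convert cant: e = 62.8 mm = 0.0628 m
V_ms = sqrt(0.0628 * 9.81 * 985 / 1.435)
V_ms = sqrt(422.875944) = 20.5639 m/s
V = 20.5639 * 3.6 = 74.0 km/h

74.0


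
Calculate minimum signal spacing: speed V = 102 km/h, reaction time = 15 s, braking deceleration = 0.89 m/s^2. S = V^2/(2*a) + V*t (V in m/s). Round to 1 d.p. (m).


V = 102 / 3.6 = 28.3333 m/s
Braking distance = 28.3333^2 / (2*0.89) = 450.9988 m
Sighting distance = 28.3333 * 15 = 425.0 m
S = 450.9988 + 425.0 = 876.0 m

876.0


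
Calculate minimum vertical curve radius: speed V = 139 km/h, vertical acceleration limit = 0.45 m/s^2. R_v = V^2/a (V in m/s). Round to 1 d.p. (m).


Convert speed: V = 139 / 3.6 = 38.6111 m/s
V^2 = 1490.8179 m^2/s^2
R_v = 1490.8179 / 0.45
R_v = 3312.9 m

3312.9


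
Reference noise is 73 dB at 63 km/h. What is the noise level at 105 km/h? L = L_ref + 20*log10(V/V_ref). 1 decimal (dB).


V/V_ref = 105 / 63 = 1.666667
log10(1.666667) = 0.221849
20 * 0.221849 = 4.437
L = 73 + 4.437 = 77.4 dB

77.4


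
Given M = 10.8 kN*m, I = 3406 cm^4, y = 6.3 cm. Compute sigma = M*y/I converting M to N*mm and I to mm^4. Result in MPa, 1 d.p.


Convert units:
M = 10.8 kN*m = 10800000 N*mm
y = 6.3 cm = 63 mm
I = 3406 cm^4 = 34060000 mm^4
sigma = 10800000 * 63 / 34060000
sigma = 20.0 MPa

20.0


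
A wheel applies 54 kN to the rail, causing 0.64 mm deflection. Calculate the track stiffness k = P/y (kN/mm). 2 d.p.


Track stiffness k = P / y
k = 54 / 0.64
k = 84.38 kN/mm

84.38


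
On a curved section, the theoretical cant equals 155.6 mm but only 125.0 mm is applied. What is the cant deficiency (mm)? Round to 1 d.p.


Cant deficiency = equilibrium cant - actual cant
CD = 155.6 - 125.0
CD = 30.6 mm

30.6


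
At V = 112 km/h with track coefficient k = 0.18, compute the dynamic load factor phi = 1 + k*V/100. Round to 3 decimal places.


phi = 1 + k * V / 100
phi = 1 + 0.18 * 112 / 100
phi = 1 + 0.2016
phi = 1.202

1.202


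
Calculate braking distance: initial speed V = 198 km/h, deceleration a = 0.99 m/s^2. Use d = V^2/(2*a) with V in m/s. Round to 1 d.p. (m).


Convert speed: V = 198 / 3.6 = 55.0 m/s
V^2 = 3025.0
d = 3025.0 / (2 * 0.99)
d = 3025.0 / 1.98
d = 1527.8 m

1527.8


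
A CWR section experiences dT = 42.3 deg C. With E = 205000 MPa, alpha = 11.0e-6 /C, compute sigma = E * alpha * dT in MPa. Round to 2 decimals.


sigma = E * alpha * dT
sigma = 205000 * 11.0e-6 * 42.3
sigma = 2.255 * 42.3
sigma = 95.39 MPa

95.39


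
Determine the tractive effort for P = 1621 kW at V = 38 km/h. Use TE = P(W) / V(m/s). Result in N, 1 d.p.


Convert: P = 1621 kW = 1621000 W
V = 38 / 3.6 = 10.5556 m/s
TE = 1621000 / 10.5556
TE = 153568.4 N

153568.4


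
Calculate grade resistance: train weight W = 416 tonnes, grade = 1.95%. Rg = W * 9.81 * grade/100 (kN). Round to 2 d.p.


Rg = W * 9.81 * grade / 100
Rg = 416 * 9.81 * 1.95 / 100
Rg = 4080.96 * 0.0195
Rg = 79.58 kN

79.58


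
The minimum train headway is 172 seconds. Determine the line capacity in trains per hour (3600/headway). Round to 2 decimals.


Capacity = 3600 / headway
Capacity = 3600 / 172
Capacity = 20.93 trains/hour

20.93


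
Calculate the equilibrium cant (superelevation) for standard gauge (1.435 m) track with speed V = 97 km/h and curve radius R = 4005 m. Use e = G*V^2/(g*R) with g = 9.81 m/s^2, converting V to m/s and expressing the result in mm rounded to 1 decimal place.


Convert speed: V = 97 / 3.6 = 26.9444 m/s
Apply formula: e = 1.435 * 26.9444^2 / (9.81 * 4005)
e = 1.435 * 726.0031 / 39289.05
e = 0.026517 m = 26.5 mm

26.5


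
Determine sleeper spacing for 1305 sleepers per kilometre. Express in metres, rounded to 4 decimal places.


Spacing = 1000 m / number of sleepers
Spacing = 1000 / 1305
Spacing = 0.7663 m

0.7663


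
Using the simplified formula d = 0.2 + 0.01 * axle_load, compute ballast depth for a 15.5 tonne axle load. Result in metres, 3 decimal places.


d = 0.2 + 0.01 * 15.5
d = 0.2 + 0.155
d = 0.355 m

0.355


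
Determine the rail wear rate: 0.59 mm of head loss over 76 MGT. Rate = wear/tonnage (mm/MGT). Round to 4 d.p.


Wear rate = total wear / cumulative tonnage
Rate = 0.59 / 76
Rate = 0.0078 mm/MGT

0.0078


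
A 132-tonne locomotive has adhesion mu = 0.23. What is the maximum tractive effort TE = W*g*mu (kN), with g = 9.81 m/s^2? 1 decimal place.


TE_max = W * g * mu
TE_max = 132 * 9.81 * 0.23
TE_max = 1294.92 * 0.23
TE_max = 297.8 kN

297.8


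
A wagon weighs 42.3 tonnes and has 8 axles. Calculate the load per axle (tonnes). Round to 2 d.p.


Load per axle = total weight / number of axles
Load = 42.3 / 8
Load = 5.29 tonnes

5.29


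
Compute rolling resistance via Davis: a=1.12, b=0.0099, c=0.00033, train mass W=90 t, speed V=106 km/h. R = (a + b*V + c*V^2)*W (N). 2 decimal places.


b*V = 0.0099 * 106 = 1.0494
c*V^2 = 0.00033 * 11236 = 3.70788
R_per_t = 1.12 + 1.0494 + 3.70788 = 5.87728 N/t
R_total = 5.87728 * 90 = 528.96 N

528.96


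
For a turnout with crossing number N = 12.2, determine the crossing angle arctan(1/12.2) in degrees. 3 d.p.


1/N = 1/12.2 = 0.081967
angle = arctan(0.081967) = 0.081784 rad
angle = 0.081784 * 180/pi = 4.686 degrees

4.686


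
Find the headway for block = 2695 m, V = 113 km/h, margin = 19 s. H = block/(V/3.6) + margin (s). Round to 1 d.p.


V = 113 / 3.6 = 31.3889 m/s
Block traversal time = 2695 / 31.3889 = 85.8584 s
Headway = 85.8584 + 19
Headway = 104.9 s

104.9


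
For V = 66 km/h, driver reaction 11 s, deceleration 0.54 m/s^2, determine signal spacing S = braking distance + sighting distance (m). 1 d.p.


V = 66 / 3.6 = 18.3333 m/s
Braking distance = 18.3333^2 / (2*0.54) = 311.214 m
Sighting distance = 18.3333 * 11 = 201.6667 m
S = 311.214 + 201.6667 = 512.9 m

512.9


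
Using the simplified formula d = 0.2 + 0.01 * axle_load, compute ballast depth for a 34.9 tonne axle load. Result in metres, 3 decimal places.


d = 0.2 + 0.01 * 34.9
d = 0.2 + 0.349
d = 0.549 m

0.549


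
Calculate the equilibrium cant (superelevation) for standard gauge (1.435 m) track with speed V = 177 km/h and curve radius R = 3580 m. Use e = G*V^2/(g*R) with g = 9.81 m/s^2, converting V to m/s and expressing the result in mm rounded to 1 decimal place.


Convert speed: V = 177 / 3.6 = 49.1667 m/s
Apply formula: e = 1.435 * 49.1667^2 / (9.81 * 3580)
e = 1.435 * 2417.3611 / 35119.8
e = 0.098774 m = 98.8 mm

98.8


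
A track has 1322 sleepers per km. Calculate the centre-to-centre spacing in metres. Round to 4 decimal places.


Spacing = 1000 m / number of sleepers
Spacing = 1000 / 1322
Spacing = 0.7564 m

0.7564


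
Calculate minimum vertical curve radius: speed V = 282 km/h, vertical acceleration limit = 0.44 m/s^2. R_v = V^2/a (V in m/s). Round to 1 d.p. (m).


Convert speed: V = 282 / 3.6 = 78.3333 m/s
V^2 = 6136.1111 m^2/s^2
R_v = 6136.1111 / 0.44
R_v = 13945.7 m

13945.7


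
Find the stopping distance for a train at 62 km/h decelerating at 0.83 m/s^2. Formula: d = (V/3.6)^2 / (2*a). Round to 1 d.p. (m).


Convert speed: V = 62 / 3.6 = 17.2222 m/s
V^2 = 296.6049
d = 296.6049 / (2 * 0.83)
d = 296.6049 / 1.66
d = 178.7 m

178.7


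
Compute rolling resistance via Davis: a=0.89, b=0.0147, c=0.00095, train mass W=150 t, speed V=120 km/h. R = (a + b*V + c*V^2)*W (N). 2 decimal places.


b*V = 0.0147 * 120 = 1.764
c*V^2 = 0.00095 * 14400 = 13.68
R_per_t = 0.89 + 1.764 + 13.68 = 16.334 N/t
R_total = 16.334 * 150 = 2450.10 N

2450.10


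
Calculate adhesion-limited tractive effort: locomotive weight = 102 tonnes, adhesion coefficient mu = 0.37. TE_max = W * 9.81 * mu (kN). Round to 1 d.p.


TE_max = W * g * mu
TE_max = 102 * 9.81 * 0.37
TE_max = 1000.62 * 0.37
TE_max = 370.2 kN

370.2


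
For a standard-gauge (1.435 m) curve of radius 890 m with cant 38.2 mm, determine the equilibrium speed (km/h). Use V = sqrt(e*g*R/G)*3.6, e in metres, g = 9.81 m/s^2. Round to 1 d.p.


Convert cant: e = 38.2 mm = 0.0382 m
V_ms = sqrt(0.0382 * 9.81 * 890 / 1.435)
V_ms = sqrt(232.418383) = 15.2453 m/s
V = 15.2453 * 3.6 = 54.9 km/h

54.9


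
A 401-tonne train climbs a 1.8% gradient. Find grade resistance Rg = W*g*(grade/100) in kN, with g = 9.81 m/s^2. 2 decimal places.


Rg = W * 9.81 * grade / 100
Rg = 401 * 9.81 * 1.8 / 100
Rg = 3933.81 * 0.018
Rg = 70.81 kN

70.81


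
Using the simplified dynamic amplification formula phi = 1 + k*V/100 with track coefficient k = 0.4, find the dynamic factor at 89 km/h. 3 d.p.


phi = 1 + k * V / 100
phi = 1 + 0.4 * 89 / 100
phi = 1 + 0.356
phi = 1.356

1.356


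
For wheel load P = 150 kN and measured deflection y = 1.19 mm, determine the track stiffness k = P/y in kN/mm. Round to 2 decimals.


Track stiffness k = P / y
k = 150 / 1.19
k = 126.05 kN/mm

126.05


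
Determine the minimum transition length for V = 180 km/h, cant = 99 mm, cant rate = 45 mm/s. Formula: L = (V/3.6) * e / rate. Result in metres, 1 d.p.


Convert speed: V = 180 / 3.6 = 50.0 m/s
L = 50.0 * 99 / 45
L = 4950.0 / 45
L = 110.0 m

110.0


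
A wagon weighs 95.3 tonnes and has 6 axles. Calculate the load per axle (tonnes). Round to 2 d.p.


Load per axle = total weight / number of axles
Load = 95.3 / 6
Load = 15.88 tonnes

15.88


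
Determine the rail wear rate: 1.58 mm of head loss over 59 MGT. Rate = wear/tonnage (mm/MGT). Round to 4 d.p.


Wear rate = total wear / cumulative tonnage
Rate = 1.58 / 59
Rate = 0.0268 mm/MGT

0.0268


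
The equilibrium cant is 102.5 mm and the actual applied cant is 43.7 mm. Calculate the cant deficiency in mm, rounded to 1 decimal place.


Cant deficiency = equilibrium cant - actual cant
CD = 102.5 - 43.7
CD = 58.8 mm

58.8


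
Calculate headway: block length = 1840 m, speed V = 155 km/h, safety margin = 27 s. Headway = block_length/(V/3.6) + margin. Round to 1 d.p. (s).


V = 155 / 3.6 = 43.0556 m/s
Block traversal time = 1840 / 43.0556 = 42.7355 s
Headway = 42.7355 + 27
Headway = 69.7 s

69.7


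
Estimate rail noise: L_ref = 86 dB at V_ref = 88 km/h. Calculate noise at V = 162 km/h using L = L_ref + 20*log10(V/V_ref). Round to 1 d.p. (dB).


V/V_ref = 162 / 88 = 1.840909
log10(1.840909) = 0.265032
20 * 0.265032 = 5.3006
L = 86 + 5.3006 = 91.3 dB

91.3


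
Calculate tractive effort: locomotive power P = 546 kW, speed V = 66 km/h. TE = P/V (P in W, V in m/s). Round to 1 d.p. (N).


Convert: P = 546 kW = 546000 W
V = 66 / 3.6 = 18.3333 m/s
TE = 546000 / 18.3333
TE = 29781.8 N

29781.8


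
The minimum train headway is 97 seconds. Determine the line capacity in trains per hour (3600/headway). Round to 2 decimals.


Capacity = 3600 / headway
Capacity = 3600 / 97
Capacity = 37.11 trains/hour

37.11


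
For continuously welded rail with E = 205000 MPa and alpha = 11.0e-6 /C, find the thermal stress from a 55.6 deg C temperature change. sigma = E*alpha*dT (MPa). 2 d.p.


sigma = E * alpha * dT
sigma = 205000 * 11.0e-6 * 55.6
sigma = 2.255 * 55.6
sigma = 125.38 MPa

125.38


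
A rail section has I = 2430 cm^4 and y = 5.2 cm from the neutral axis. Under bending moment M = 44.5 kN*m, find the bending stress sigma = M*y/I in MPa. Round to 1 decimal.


Convert units:
M = 44.5 kN*m = 44500000 N*mm
y = 5.2 cm = 52 mm
I = 2430 cm^4 = 24300000 mm^4
sigma = 44500000 * 52 / 24300000
sigma = 95.2 MPa

95.2


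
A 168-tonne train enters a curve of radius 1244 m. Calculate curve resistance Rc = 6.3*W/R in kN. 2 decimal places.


Rc = 6.3 * W / R
Rc = 6.3 * 168 / 1244
Rc = 1058.4 / 1244
Rc = 0.85 kN

0.85


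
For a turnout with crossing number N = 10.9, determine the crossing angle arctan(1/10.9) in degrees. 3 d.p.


1/N = 1/10.9 = 0.091743
angle = arctan(0.091743) = 0.091487 rad
angle = 0.091487 * 180/pi = 5.242 degrees

5.242


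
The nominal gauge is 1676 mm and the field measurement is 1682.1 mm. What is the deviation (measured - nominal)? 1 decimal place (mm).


Deviation = measured - nominal
Deviation = 1682.1 - 1676
Deviation = 6.1 mm

6.1


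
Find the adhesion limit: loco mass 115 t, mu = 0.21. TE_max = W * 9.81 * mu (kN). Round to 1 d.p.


TE_max = W * g * mu
TE_max = 115 * 9.81 * 0.21
TE_max = 1128.15 * 0.21
TE_max = 236.9 kN

236.9


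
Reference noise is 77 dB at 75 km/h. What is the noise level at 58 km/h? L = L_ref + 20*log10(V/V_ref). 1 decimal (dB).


V/V_ref = 58 / 75 = 0.773333
log10(0.773333) = -0.111633
20 * -0.111633 = -2.2327
L = 77 + -2.2327 = 74.8 dB

74.8


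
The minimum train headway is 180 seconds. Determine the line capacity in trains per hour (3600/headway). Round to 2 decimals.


Capacity = 3600 / headway
Capacity = 3600 / 180
Capacity = 20.00 trains/hour

20.00


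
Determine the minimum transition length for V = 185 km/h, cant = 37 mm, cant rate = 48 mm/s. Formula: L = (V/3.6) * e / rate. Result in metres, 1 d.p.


Convert speed: V = 185 / 3.6 = 51.3889 m/s
L = 51.3889 * 37 / 48
L = 1901.3889 / 48
L = 39.6 m

39.6


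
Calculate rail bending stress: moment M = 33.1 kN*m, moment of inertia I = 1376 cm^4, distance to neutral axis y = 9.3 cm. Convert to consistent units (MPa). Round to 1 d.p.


Convert units:
M = 33.1 kN*m = 33100000 N*mm
y = 9.3 cm = 93 mm
I = 1376 cm^4 = 13760000 mm^4
sigma = 33100000 * 93 / 13760000
sigma = 223.7 MPa

223.7
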